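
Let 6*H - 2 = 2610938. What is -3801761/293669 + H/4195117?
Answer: -47463120533681/3695927442819 ≈ -12.842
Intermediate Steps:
H = 1305470/3 (H = ⅓ + (⅙)*2610938 = ⅓ + 1305469/3 = 1305470/3 ≈ 4.3516e+5)
-3801761/293669 + H/4195117 = -3801761/293669 + (1305470/3)/4195117 = -3801761*1/293669 + (1305470/3)*(1/4195117) = -3801761/293669 + 1305470/12585351 = -47463120533681/3695927442819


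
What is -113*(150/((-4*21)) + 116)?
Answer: -180687/14 ≈ -12906.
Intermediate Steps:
-113*(150/((-4*21)) + 116) = -113*(150/(-84) + 116) = -113*(150*(-1/84) + 116) = -113*(-25/14 + 116) = -113*1599/14 = -180687/14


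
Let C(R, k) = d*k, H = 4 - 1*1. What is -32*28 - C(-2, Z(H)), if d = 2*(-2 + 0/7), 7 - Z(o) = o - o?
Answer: -868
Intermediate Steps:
H = 3 (H = 4 - 1 = 3)
Z(o) = 7 (Z(o) = 7 - (o - o) = 7 - 1*0 = 7 + 0 = 7)
d = -4 (d = 2*(-2 + 0*(1/7)) = 2*(-2 + 0) = 2*(-2) = -4)
C(R, k) = -4*k
-32*28 - C(-2, Z(H)) = -32*28 - (-4)*7 = -896 - 1*(-28) = -896 + 28 = -868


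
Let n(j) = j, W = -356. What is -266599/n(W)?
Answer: 266599/356 ≈ 748.87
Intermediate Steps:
-266599/n(W) = -266599/(-356) = -266599*(-1/356) = 266599/356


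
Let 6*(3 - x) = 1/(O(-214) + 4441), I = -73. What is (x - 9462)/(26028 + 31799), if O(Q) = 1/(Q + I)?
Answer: -72336719051/442225968492 ≈ -0.16357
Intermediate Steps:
O(Q) = 1/(-73 + Q) (O(Q) = 1/(Q - 73) = 1/(-73 + Q))
x = 22941901/7647396 (x = 3 - 1/(6*(1/(-73 - 214) + 4441)) = 3 - 1/(6*(1/(-287) + 4441)) = 3 - 1/(6*(-1/287 + 4441)) = 3 - 1/(6*1274566/287) = 3 - 1/6*287/1274566 = 3 - 287/7647396 = 22941901/7647396 ≈ 3.0000)
(x - 9462)/(26028 + 31799) = (22941901/7647396 - 9462)/(26028 + 31799) = -72336719051/7647396/57827 = -72336719051/7647396*1/57827 = -72336719051/442225968492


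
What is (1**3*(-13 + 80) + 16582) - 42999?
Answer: -26350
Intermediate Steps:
(1**3*(-13 + 80) + 16582) - 42999 = (1*67 + 16582) - 42999 = (67 + 16582) - 42999 = 16649 - 42999 = -26350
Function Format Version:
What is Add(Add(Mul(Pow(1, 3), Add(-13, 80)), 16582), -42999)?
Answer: -26350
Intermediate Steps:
Add(Add(Mul(Pow(1, 3), Add(-13, 80)), 16582), -42999) = Add(Add(Mul(1, 67), 16582), -42999) = Add(Add(67, 16582), -42999) = Add(16649, -42999) = -26350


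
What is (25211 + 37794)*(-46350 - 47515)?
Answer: -5913964325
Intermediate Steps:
(25211 + 37794)*(-46350 - 47515) = 63005*(-93865) = -5913964325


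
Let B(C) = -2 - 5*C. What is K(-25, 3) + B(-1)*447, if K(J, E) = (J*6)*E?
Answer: 891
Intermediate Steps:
K(J, E) = 6*E*J (K(J, E) = (6*J)*E = 6*E*J)
K(-25, 3) + B(-1)*447 = 6*3*(-25) + (-2 - 5*(-1))*447 = -450 + (-2 + 5)*447 = -450 + 3*447 = -450 + 1341 = 891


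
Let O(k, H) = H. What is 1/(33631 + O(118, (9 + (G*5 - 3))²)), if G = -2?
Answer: 1/33647 ≈ 2.9720e-5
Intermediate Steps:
1/(33631 + O(118, (9 + (G*5 - 3))²)) = 1/(33631 + (9 + (-2*5 - 3))²) = 1/(33631 + (9 + (-10 - 3))²) = 1/(33631 + (9 - 13)²) = 1/(33631 + (-4)²) = 1/(33631 + 16) = 1/33647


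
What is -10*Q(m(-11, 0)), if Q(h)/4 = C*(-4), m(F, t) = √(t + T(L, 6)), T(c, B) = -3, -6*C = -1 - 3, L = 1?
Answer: 320/3 ≈ 106.67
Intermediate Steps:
C = ⅔ (C = -(-1 - 3)/6 = -⅙*(-4) = ⅔ ≈ 0.66667)
m(F, t) = √(-3 + t) (m(F, t) = √(t - 3) = √(-3 + t))
Q(h) = -32/3 (Q(h) = 4*((⅔)*(-4)) = 4*(-8/3) = -32/3)
-10*Q(m(-11, 0)) = -10*(-32/3) = 320/3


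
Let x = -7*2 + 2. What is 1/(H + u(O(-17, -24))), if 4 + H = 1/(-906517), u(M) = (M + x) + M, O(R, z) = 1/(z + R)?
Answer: -37167197/596488227 ≈ -0.062310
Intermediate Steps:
O(R, z) = 1/(R + z)
x = -12 (x = -14 + 2 = -12)
u(M) = -12 + 2*M (u(M) = (M - 12) + M = (-12 + M) + M = -12 + 2*M)
H = -3626069/906517 (H = -4 + 1/(-906517) = -4 - 1/906517 = -3626069/906517 ≈ -4.0000)
1/(H + u(O(-17, -24))) = 1/(-3626069/906517 + (-12 + 2/(-17 - 24))) = 1/(-3626069/906517 + (-12 + 2/(-41))) = 1/(-3626069/906517 + (-12 + 2*(-1/41))) = 1/(-3626069/906517 + (-12 - 2/41)) = 1/(-3626069/906517 - 494/41) = 1/(-596488227/37167197) = -37167197/596488227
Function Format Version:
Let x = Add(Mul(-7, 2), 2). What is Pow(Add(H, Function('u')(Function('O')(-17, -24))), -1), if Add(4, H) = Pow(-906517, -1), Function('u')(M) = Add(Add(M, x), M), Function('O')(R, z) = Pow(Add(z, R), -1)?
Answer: Rational(-37167197, 596488227) ≈ -0.062310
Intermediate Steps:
Function('O')(R, z) = Pow(Add(R, z), -1)
x = -12 (x = Add(-14, 2) = -12)
Function('u')(M) = Add(-12, Mul(2, M)) (Function('u')(M) = Add(Add(M, -12), M) = Add(Add(-12, M), M) = Add(-12, Mul(2, M)))
H = Rational(-3626069, 906517) (H = Add(-4, Pow(-906517, -1)) = Add(-4, Rational(-1, 906517)) = Rational(-3626069, 906517) ≈ -4.0000)
Pow(Add(H, Function('u')(Function('O')(-17, -24))), -1) = Pow(Add(Rational(-3626069, 906517), Add(-12, Mul(2, Pow(Add(-17, -24), -1)))), -1) = Pow(Add(Rational(-3626069, 906517), Add(-12, Mul(2, Pow(-41, -1)))), -1) = Pow(Add(Rational(-3626069, 906517), Add(-12, Mul(2, Rational(-1, 41)))), -1) = Pow(Add(Rational(-3626069, 906517), Add(-12, Rational(-2, 41))), -1) = Pow(Add(Rational(-3626069, 906517), Rational(-494, 41)), -1) = Pow(Rational(-596488227, 37167197), -1) = Rational(-37167197, 596488227)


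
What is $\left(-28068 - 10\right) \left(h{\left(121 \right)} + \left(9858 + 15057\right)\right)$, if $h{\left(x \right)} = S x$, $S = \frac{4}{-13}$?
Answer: $- \frac{9080734058}{13} \approx -6.9852 \cdot 10^{8}$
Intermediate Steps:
$S = - \frac{4}{13}$ ($S = 4 \left(- \frac{1}{13}\right) = - \frac{4}{13} \approx -0.30769$)
$h{\left(x \right)} = - \frac{4 x}{13}$
$\left(-28068 - 10\right) \left(h{\left(121 \right)} + \left(9858 + 15057\right)\right) = \left(-28068 - 10\right) \left(\left(- \frac{4}{13}\right) 121 + \left(9858 + 15057\right)\right) = - 28078 \left(- \frac{484}{13} + 24915\right) = \left(-28078\right) \frac{323411}{13} = - \frac{9080734058}{13}$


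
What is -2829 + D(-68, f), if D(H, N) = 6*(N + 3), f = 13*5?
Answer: -2421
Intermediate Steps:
f = 65
D(H, N) = 18 + 6*N (D(H, N) = 6*(3 + N) = 18 + 6*N)
-2829 + D(-68, f) = -2829 + (18 + 6*65) = -2829 + (18 + 390) = -2829 + 408 = -2421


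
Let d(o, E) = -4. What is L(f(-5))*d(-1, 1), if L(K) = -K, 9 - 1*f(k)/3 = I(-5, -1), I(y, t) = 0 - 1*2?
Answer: 132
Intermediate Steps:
I(y, t) = -2 (I(y, t) = 0 - 2 = -2)
f(k) = 33 (f(k) = 27 - 3*(-2) = 27 + 6 = 33)
L(f(-5))*d(-1, 1) = -1*33*(-4) = -33*(-4) = 132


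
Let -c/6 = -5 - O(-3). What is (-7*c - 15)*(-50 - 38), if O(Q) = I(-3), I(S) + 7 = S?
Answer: -17160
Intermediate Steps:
I(S) = -7 + S
O(Q) = -10 (O(Q) = -7 - 3 = -10)
c = -30 (c = -6*(-5 - 1*(-10)) = -6*(-5 + 10) = -6*5 = -30)
(-7*c - 15)*(-50 - 38) = (-7*(-30) - 15)*(-50 - 38) = (210 - 15)*(-88) = 195*(-88) = -17160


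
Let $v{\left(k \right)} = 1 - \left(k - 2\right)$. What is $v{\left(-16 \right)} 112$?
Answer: $2128$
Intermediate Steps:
$v{\left(k \right)} = 3 - k$ ($v{\left(k \right)} = 1 - \left(-2 + k\right) = 3 - k$)
$v{\left(-16 \right)} 112 = \left(3 - -16\right) 112 = \left(3 + 16\right) 112 = 19 \cdot 112 = 2128$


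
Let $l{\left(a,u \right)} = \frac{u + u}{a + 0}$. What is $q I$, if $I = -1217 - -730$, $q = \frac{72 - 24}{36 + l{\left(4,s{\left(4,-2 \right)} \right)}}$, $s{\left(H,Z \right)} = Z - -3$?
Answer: $- \frac{46752}{73} \approx -640.44$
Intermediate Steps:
$s{\left(H,Z \right)} = 3 + Z$ ($s{\left(H,Z \right)} = Z + 3 = 3 + Z$)
$l{\left(a,u \right)} = \frac{2 u}{a}$
$q = \frac{96}{73}$ ($q = \frac{72 - 24}{36 + \frac{2 \left(3 - 2\right)}{4}} = \frac{48}{36 + 2 \cdot 1 \cdot \frac{1}{4}} = \frac{48}{36 + \frac{1}{2}} = \frac{48}{\frac{73}{2}} = 48 \cdot \frac{2}{73} = \frac{96}{73} \approx 1.3151$)
$I = -487$ ($I = -1217 + 730 = -487$)
$q I = \frac{96}{73} \left(-487\right) = - \frac{46752}{73}$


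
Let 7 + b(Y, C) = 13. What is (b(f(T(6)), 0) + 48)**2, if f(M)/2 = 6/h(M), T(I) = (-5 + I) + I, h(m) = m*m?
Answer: 2916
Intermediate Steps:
h(m) = m**2
T(I) = -5 + 2*I
f(M) = 12/M**2 (f(M) = 2*(6/(M**2)) = 2*(6/M**2) = 12/M**2)
b(Y, C) = 6 (b(Y, C) = -7 + 13 = 6)
(b(f(T(6)), 0) + 48)**2 = (6 + 48)**2 = 54**2 = 2916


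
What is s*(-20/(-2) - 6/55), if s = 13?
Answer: 7072/55 ≈ 128.58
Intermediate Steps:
s*(-20/(-2) - 6/55) = 13*(-20/(-2) - 6/55) = 13*(-20*(-½) - 6*1/55) = 13*(10 - 6/55) = 13*(544/55) = 7072/55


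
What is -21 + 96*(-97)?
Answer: -9333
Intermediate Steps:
-21 + 96*(-97) = -21 - 9312 = -9333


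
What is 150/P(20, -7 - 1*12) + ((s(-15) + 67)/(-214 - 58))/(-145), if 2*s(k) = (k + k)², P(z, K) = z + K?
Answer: 5916517/39440 ≈ 150.01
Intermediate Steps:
P(z, K) = K + z
s(k) = 2*k² (s(k) = (k + k)²/2 = (2*k)²/2 = (4*k²)/2 = 2*k²)
150/P(20, -7 - 1*12) + ((s(-15) + 67)/(-214 - 58))/(-145) = 150/((-7 - 1*12) + 20) + ((2*(-15)² + 67)/(-214 - 58))/(-145) = 150/((-7 - 12) + 20) + ((2*225 + 67)/(-272))*(-1/145) = 150/(-19 + 20) + ((450 + 67)*(-1/272))*(-1/145) = 150/1 + (517*(-1/272))*(-1/145) = 150*1 - 517/272*(-1/145) = 150 + 517/39440 = 5916517/39440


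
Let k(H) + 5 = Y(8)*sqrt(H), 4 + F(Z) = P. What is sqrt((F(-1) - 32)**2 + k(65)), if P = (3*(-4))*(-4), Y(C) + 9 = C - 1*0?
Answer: sqrt(139 - sqrt(65)) ≈ 11.443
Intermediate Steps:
Y(C) = -9 + C (Y(C) = -9 + (C - 1*0) = -9 + (C + 0) = -9 + C)
P = 48 (P = -12*(-4) = 48)
F(Z) = 44 (F(Z) = -4 + 48 = 44)
k(H) = -5 - sqrt(H) (k(H) = -5 + (-9 + 8)*sqrt(H) = -5 - sqrt(H))
sqrt((F(-1) - 32)**2 + k(65)) = sqrt((44 - 32)**2 + (-5 - sqrt(65))) = sqrt(12**2 + (-5 - sqrt(65))) = sqrt(144 + (-5 - sqrt(65))) = sqrt(139 - sqrt(65))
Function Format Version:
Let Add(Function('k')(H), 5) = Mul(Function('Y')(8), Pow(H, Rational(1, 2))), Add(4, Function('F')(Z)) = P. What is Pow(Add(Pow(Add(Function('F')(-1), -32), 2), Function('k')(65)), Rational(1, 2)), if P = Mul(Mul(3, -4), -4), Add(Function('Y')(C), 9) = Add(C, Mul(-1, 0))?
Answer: Pow(Add(139, Mul(-1, Pow(65, Rational(1, 2)))), Rational(1, 2)) ≈ 11.443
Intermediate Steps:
Function('Y')(C) = Add(-9, C) (Function('Y')(C) = Add(-9, Add(C, Mul(-1, 0))) = Add(-9, Add(C, 0)) = Add(-9, C))
P = 48 (P = Mul(-12, -4) = 48)
Function('F')(Z) = 44 (Function('F')(Z) = Add(-4, 48) = 44)
Function('k')(H) = Add(-5, Mul(-1, Pow(H, Rational(1, 2)))) (Function('k')(H) = Add(-5, Mul(Add(-9, 8), Pow(H, Rational(1, 2)))) = Add(-5, Mul(-1, Pow(H, Rational(1, 2)))))
Pow(Add(Pow(Add(Function('F')(-1), -32), 2), Function('k')(65)), Rational(1, 2)) = Pow(Add(Pow(Add(44, -32), 2), Add(-5, Mul(-1, Pow(65, Rational(1, 2))))), Rational(1, 2)) = Pow(Add(Pow(12, 2), Add(-5, Mul(-1, Pow(65, Rational(1, 2))))), Rational(1, 2)) = Pow(Add(144, Add(-5, Mul(-1, Pow(65, Rational(1, 2))))), Rational(1, 2)) = Pow(Add(139, Mul(-1, Pow(65, Rational(1, 2)))), Rational(1, 2))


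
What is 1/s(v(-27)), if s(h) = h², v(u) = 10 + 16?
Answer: 1/676 ≈ 0.0014793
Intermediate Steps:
v(u) = 26
1/s(v(-27)) = 1/(26²) = 1/676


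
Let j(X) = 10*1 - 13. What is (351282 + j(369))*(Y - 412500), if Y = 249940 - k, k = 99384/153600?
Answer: -365466505782339/6400 ≈ -5.7104e+10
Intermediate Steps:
k = 4141/6400 (k = 99384*(1/153600) = 4141/6400 ≈ 0.64703)
j(X) = -3 (j(X) = 10 - 13 = -3)
Y = 1599611859/6400 (Y = 249940 - 1*4141/6400 = 249940 - 4141/6400 = 1599611859/6400 ≈ 2.4994e+5)
(351282 + j(369))*(Y - 412500) = (351282 - 3)*(1599611859/6400 - 412500) = 351279*(-1040388141/6400) = -365466505782339/6400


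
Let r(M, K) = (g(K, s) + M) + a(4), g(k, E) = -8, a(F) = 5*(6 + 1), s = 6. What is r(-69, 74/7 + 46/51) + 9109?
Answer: 9067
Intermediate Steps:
a(F) = 35 (a(F) = 5*7 = 35)
r(M, K) = 27 + M (r(M, K) = (-8 + M) + 35 = 27 + M)
r(-69, 74/7 + 46/51) + 9109 = (27 - 69) + 9109 = -42 + 9109 = 9067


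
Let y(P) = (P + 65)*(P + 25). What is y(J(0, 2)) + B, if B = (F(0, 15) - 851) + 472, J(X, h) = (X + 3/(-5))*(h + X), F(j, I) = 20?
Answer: 28986/25 ≈ 1159.4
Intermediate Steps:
J(X, h) = (-⅗ + X)*(X + h) (J(X, h) = (X + 3*(-⅕))*(X + h) = (X - ⅗)*(X + h) = (-⅗ + X)*(X + h))
y(P) = (25 + P)*(65 + P) (y(P) = (65 + P)*(25 + P) = (25 + P)*(65 + P))
B = -359 (B = (20 - 851) + 472 = -831 + 472 = -359)
y(J(0, 2)) + B = (1625 + (0² - ⅗*0 - ⅗*2 + 0*2)² + 90*(0² - ⅗*0 - ⅗*2 + 0*2)) - 359 = (1625 + (0 + 0 - 6/5 + 0)² + 90*(0 + 0 - 6/5 + 0)) - 359 = (1625 + (-6/5)² + 90*(-6/5)) - 359 = (1625 + 36/25 - 108) - 359 = 37961/25 - 359 = 28986/25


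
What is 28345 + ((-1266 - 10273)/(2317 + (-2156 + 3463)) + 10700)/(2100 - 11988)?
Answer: 1015679139379/35834112 ≈ 28344.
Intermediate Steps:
28345 + ((-1266 - 10273)/(2317 + (-2156 + 3463)) + 10700)/(2100 - 11988) = 28345 + (-11539/(2317 + 1307) + 10700)/(-9888) = 28345 + (-11539/3624 + 10700)*(-1/9888) = 28345 + (38765261/3624)*(-1/9888) = 28345 - 38765261/35834112 = 1015679139379/35834112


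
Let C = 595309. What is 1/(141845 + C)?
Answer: 1/737154 ≈ 1.3566e-6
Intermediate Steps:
1/(141845 + C) = 1/(141845 + 595309) = 1/737154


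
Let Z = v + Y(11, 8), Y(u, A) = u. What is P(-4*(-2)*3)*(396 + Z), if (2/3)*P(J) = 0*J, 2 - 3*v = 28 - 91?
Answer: 0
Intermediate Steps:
v = 65/3 (v = ⅔ - (28 - 91)/3 = ⅔ - ⅓*(-63) = ⅔ + 21 = 65/3 ≈ 21.667)
P(J) = 0 (P(J) = 3*(0*J)/2 = (3/2)*0 = 0)
Z = 98/3 (Z = 65/3 + 11 = 98/3 ≈ 32.667)
P(-4*(-2)*3)*(396 + Z) = 0*(396 + 98/3) = 0*(1286/3) = 0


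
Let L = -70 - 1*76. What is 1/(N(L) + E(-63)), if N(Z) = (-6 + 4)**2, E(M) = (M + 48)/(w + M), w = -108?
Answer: 57/233 ≈ 0.24464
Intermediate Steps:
L = -146 (L = -70 - 76 = -146)
E(M) = (48 + M)/(-108 + M) (E(M) = (M + 48)/(-108 + M) = (48 + M)/(-108 + M))
N(Z) = 4 (N(Z) = (-2)**2 = 4)
1/(N(L) + E(-63)) = 1/(4 + (48 - 63)/(-108 - 63)) = 1/(4 - 15/(-171)) = 1/(4 - 1/171*(-15)) = 1/(4 + 5/57) = 1/(233/57) = 57/233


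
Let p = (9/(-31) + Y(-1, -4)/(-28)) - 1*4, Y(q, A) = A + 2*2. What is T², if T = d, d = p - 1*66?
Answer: 4748041/961 ≈ 4940.7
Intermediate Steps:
Y(q, A) = 4 + A (Y(q, A) = A + 4 = 4 + A)
p = -133/31 (p = (9/(-31) + (4 - 4)/(-28)) - 1*4 = (9*(-1/31) + 0*(-1/28)) - 4 = (-9/31 + 0) - 4 = -9/31 - 4 = -133/31 ≈ -4.2903)
d = -2179/31 (d = -133/31 - 1*66 = -133/31 - 66 = -2179/31 ≈ -70.290)
T = -2179/31 ≈ -70.290
T² = (-2179/31)² = 4748041/961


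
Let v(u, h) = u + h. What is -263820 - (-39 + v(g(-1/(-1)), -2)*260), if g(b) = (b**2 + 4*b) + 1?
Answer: -264821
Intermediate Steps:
g(b) = 1 + b**2 + 4*b
v(u, h) = h + u
-263820 - (-39 + v(g(-1/(-1)), -2)*260) = -263820 - (-39 + (-2 + (1 + (-1/(-1))**2 + 4*(-1/(-1))))*260) = -263820 - (-39 + (-2 + (1 + (-1*(-1))**2 + 4*(-1*(-1))))*260) = -263820 - (-39 + (-2 + (1 + 1**2 + 4*1))*260) = -263820 - (-39 + (-2 + (1 + 1 + 4))*260) = -263820 - (-39 + (-2 + 6)*260) = -263820 - (-39 + 4*260) = -263820 - (-39 + 1040) = -263820 - 1*1001 = -263820 - 1001 = -264821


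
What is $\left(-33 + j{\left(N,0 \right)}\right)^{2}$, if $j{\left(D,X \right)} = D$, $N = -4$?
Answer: $1369$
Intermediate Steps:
$\left(-33 + j{\left(N,0 \right)}\right)^{2} = \left(-33 - 4\right)^{2} = \left(-37\right)^{2} = 1369$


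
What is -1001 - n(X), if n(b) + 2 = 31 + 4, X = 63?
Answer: -1034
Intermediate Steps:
n(b) = 33 (n(b) = -2 + (31 + 4) = -2 + 35 = 33)
-1001 - n(X) = -1001 - 1*33 = -1001 - 33 = -1034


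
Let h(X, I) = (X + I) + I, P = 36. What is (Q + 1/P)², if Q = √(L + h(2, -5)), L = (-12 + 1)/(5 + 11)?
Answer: -5629/648 + I*√139/72 ≈ -8.6867 + 0.16375*I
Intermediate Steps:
L = -11/16 ≈ -0.68750
h(X, I) = X + 2*I (h(X, I) = (I + X) + I = X + 2*I)
Q = I*√139/4 (Q = √(-11/16 + (2 + 2*(-5))) = √(-11/16 + (2 - 10)) = √(-11/16 - 8) = √(-139/16) = I*√139/4 ≈ 2.9475*I)
(Q + 1/P)² = (I*√139/4 + 1/36)² = (1/36 + I*√139/4)²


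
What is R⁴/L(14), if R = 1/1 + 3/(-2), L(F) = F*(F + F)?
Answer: 1/6272 ≈ 0.00015944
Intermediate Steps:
L(F) = 2*F² (L(F) = F*(2*F) = 2*F²)
R = -½ (R = 1*1 + 3*(-½) = 1 - 3/2 = -½ ≈ -0.50000)
R⁴/L(14) = (-½)⁴/((2*14²)) = 1/(16*((2*196))) = (1/16)/392 = (1/16)*(1/392) = 1/6272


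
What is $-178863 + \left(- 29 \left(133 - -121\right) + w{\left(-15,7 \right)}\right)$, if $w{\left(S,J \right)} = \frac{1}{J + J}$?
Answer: $- \frac{2607205}{14} \approx -1.8623 \cdot 10^{5}$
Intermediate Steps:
$w{\left(S,J \right)} = \frac{1}{2 J}$
$-178863 + \left(- 29 \left(133 - -121\right) + w{\left(-15,7 \right)}\right) = -178863 + \left(- 29 \left(133 - -121\right) + \frac{1}{2 \cdot 7}\right) = -178863 + \left(- 29 \left(133 + 121\right) + \frac{1}{2} \cdot \frac{1}{7}\right) = -178863 + \left(\left(-29\right) 254 + \frac{1}{14}\right) = -178863 + \left(-7366 + \frac{1}{14}\right) = -178863 - \frac{103123}{14} = - \frac{2607205}{14}$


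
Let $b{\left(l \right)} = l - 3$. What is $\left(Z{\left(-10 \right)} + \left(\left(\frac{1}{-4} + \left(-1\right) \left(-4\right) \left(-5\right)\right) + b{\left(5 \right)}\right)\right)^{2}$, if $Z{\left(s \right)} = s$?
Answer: $\frac{12769}{16} \approx 798.06$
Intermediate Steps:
$b{\left(l \right)} = -3 + l$
$\left(Z{\left(-10 \right)} + \left(\left(\frac{1}{-4} + \left(-1\right) \left(-4\right) \left(-5\right)\right) + b{\left(5 \right)}\right)\right)^{2} = \left(-10 + \left(\left(\frac{1}{-4} + \left(-1\right) \left(-4\right) \left(-5\right)\right) + \left(-3 + 5\right)\right)\right)^{2} = \left(-10 + \left(\left(- \frac{1}{4} + 4 \left(-5\right)\right) + 2\right)\right)^{2} = \left(-10 + \left(\left(- \frac{1}{4} - 20\right) + 2\right)\right)^{2} = \left(-10 + \left(- \frac{81}{4} + 2\right)\right)^{2} = \left(-10 - \frac{73}{4}\right)^{2} = \left(- \frac{113}{4}\right)^{2} = \frac{12769}{16}$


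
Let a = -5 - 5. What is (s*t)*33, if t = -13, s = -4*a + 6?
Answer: -19734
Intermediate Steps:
a = -10
s = 46 (s = -4*(-10) + 6 = 40 + 6 = 46)
(s*t)*33 = (46*(-13))*33 = -598*33 = -19734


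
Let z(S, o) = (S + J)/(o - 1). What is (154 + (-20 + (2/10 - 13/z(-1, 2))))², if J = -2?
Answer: 4318084/225 ≈ 19192.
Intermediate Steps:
z(S, o) = (-2 + S)/(-1 + o) (z(S, o) = (S - 2)/(o - 1) = (-2 + S)/(-1 + o))
(154 + (-20 + (2/10 - 13/z(-1, 2))))² = (154 + (-20 + (2/10 - 13*(-1 + 2)/(-2 - 1))))² = (154 + (-20 + (2*(⅒) - 13/(-3/1))))² = (154 + (-20 + (⅕ - 13/(1*(-3)))))² = (154 + (-20 + (⅕ - 13/(-3))))² = (154 + (-20 + (⅕ - 13*(-⅓))))² = (154 + (-20 + (⅕ + 13/3)))² = (154 + (-20 + 68/15))² = (154 - 232/15)² = (2078/15)² = 4318084/225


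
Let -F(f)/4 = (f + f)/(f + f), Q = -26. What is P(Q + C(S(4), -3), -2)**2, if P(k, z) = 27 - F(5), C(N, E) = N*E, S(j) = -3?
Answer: 961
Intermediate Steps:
F(f) = -4 (F(f) = -4*(f + f)/(f + f) = -4*2*f/(2*f) = -4*2*f*1/(2*f) = -4*1 = -4)
C(N, E) = E*N
P(k, z) = 31 (P(k, z) = 27 - 1*(-4) = 27 + 4 = 31)
P(Q + C(S(4), -3), -2)**2 = 31**2 = 961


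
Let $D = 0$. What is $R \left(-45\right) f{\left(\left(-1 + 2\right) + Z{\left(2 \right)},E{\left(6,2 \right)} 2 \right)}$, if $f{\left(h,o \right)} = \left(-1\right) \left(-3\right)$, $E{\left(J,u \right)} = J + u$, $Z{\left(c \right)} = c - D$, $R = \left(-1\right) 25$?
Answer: $3375$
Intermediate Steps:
$R = -25$
$Z{\left(c \right)} = c$ ($Z{\left(c \right)} = c - 0 = c + 0 = c$)
$f{\left(h,o \right)} = 3$
$R \left(-45\right) f{\left(\left(-1 + 2\right) + Z{\left(2 \right)},E{\left(6,2 \right)} 2 \right)} = \left(-25\right) \left(-45\right) 3 = 1125 \cdot 3 = 3375$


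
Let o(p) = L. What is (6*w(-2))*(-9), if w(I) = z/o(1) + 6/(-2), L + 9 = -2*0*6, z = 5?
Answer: 192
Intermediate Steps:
L = -9 (L = -9 - 2*0*6 = -9 + 0*6 = -9 + 0 = -9)
o(p) = -9
w(I) = -32/9 (w(I) = 5/(-9) + 6/(-2) = 5*(-1/9) + 6*(-1/2) = -5/9 - 3 = -32/9)
(6*w(-2))*(-9) = (6*(-32/9))*(-9) = -64/3*(-9) = 192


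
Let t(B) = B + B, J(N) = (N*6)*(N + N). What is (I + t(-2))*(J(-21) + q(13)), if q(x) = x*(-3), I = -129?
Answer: -698649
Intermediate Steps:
J(N) = 12*N**2 (J(N) = (6*N)*(2*N) = 12*N**2)
t(B) = 2*B
q(x) = -3*x
(I + t(-2))*(J(-21) + q(13)) = (-129 + 2*(-2))*(12*(-21)**2 - 3*13) = (-129 - 4)*(12*441 - 39) = -133*(5292 - 39) = -133*5253 = -698649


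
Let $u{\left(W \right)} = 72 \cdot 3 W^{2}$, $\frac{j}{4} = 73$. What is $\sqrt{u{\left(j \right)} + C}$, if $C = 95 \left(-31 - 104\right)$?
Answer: $3 \sqrt{2044911} \approx 4290.0$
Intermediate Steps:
$j = 292$ ($j = 4 \cdot 73 = 292$)
$u{\left(W \right)} = 216 W^{2}$
$C = -12825$ ($C = 95 \left(-31 - 104\right) = 95 \left(-135\right) = -12825$)
$\sqrt{u{\left(j \right)} + C} = \sqrt{216 \cdot 292^{2} - 12825} = \sqrt{216 \cdot 85264 - 12825} = \sqrt{18417024 - 12825} = \sqrt{18404199} = 3 \sqrt{2044911}$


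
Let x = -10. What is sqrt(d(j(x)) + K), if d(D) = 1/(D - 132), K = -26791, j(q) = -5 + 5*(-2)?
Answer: I*sqrt(11814834)/21 ≈ 163.68*I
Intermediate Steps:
j(q) = -15 (j(q) = -5 - 10 = -15)
d(D) = 1/(-132 + D)
sqrt(d(j(x)) + K) = sqrt(1/(-132 - 15) - 26791) = sqrt(1/(-147) - 26791) = sqrt(-1/147 - 26791) = sqrt(-3938278/147) = I*sqrt(11814834)/21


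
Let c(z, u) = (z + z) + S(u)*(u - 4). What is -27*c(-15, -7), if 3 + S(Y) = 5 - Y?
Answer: 3483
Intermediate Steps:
S(Y) = 2 - Y (S(Y) = -3 + (5 - Y) = 2 - Y)
c(z, u) = 2*z + (-4 + u)*(2 - u) (c(z, u) = (z + z) + (2 - u)*(u - 4) = 2*z + (2 - u)*(-4 + u) = 2*z + (-4 + u)*(2 - u))
-27*c(-15, -7) = -27*(-8 - 1*(-7)**2 + 2*(-15) + 6*(-7)) = -27*(-8 - 1*49 - 30 - 42) = -27*(-8 - 49 - 30 - 42) = -27*(-129) = 3483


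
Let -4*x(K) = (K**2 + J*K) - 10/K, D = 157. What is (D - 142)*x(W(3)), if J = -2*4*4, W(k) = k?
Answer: 1355/4 ≈ 338.75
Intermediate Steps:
J = -32 (J = -8*4 = -32)
x(K) = 8*K - K**2/4 + 5/(2*K) (x(K) = -((K**2 - 32*K) - 10/K)/4 = -(K**2 - 32*K - 10/K)/4 = 8*K - K**2/4 + 5/(2*K))
(D - 142)*x(W(3)) = (157 - 142)*((1/4)*(10 + 3**2*(32 - 1*3))/3) = 15*((1/4)*(1/3)*(10 + 9*(32 - 3))) = 15*((1/4)*(1/3)*(10 + 9*29)) = 15*((1/4)*(1/3)*(10 + 261)) = 15*((1/4)*(1/3)*271) = 15*(271/12) = 1355/4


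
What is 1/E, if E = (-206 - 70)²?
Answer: 1/76176 ≈ 1.3127e-5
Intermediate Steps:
E = 76176 (E = (-276)² = 76176)
1/E = 1/76176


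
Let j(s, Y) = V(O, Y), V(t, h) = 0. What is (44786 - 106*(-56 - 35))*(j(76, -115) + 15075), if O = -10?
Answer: 820562400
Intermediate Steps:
j(s, Y) = 0
(44786 - 106*(-56 - 35))*(j(76, -115) + 15075) = (44786 - 106*(-56 - 35))*(0 + 15075) = (44786 - 106*(-91))*15075 = (44786 + 9646)*15075 = 54432*15075 = 820562400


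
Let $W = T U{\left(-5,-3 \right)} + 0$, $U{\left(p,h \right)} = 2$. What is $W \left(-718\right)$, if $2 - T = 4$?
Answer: $2872$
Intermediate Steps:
$T = -2$ ($T = 2 - 4 = -2$)
$W = -4$ ($W = \left(-2\right) 2 + 0 = -4 + 0 = -4$)
$W \left(-718\right) = \left(-4\right) \left(-718\right) = 2872$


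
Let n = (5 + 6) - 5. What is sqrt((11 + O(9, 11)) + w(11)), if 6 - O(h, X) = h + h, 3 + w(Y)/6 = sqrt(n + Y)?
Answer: sqrt(-19 + 6*sqrt(17)) ≈ 2.3955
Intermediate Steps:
n = 6 (n = 11 - 5 = 6)
w(Y) = -18 + 6*sqrt(6 + Y)
O(h, X) = 6 - 2*h (O(h, X) = 6 - (h + h) = 6 - 2*h)
sqrt((11 + O(9, 11)) + w(11)) = sqrt((11 + (6 - 2*9)) + (-18 + 6*sqrt(6 + 11))) = sqrt((11 + (6 - 18)) + (-18 + 6*sqrt(17))) = sqrt((11 - 12) + (-18 + 6*sqrt(17))) = sqrt(-1 + (-18 + 6*sqrt(17))) = sqrt(-19 + 6*sqrt(17))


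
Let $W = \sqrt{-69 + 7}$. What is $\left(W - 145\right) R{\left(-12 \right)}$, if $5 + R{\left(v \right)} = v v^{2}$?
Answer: $251285 - 1733 i \sqrt{62} \approx 2.5129 \cdot 10^{5} - 13646.0 i$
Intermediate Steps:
$W = i \sqrt{62}$ ($W = \sqrt{-62} = i \sqrt{62} \approx 7.874 i$)
$R{\left(v \right)} = -5 + v^{3}$ ($R{\left(v \right)} = -5 + v v^{2} = -5 + v^{3}$)
$\left(W - 145\right) R{\left(-12 \right)} = \left(i \sqrt{62} - 145\right) \left(-5 + \left(-12\right)^{3}\right) = \left(-145 + i \sqrt{62}\right) \left(-5 - 1728\right) = \left(-145 + i \sqrt{62}\right) \left(-1733\right) = 251285 - 1733 i \sqrt{62}$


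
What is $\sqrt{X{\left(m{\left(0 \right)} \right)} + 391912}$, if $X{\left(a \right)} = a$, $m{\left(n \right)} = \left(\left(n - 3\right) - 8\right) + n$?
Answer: $\sqrt{391901} \approx 626.02$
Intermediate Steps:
$m{\left(n \right)} = -11 + 2 n$ ($m{\left(n \right)} = \left(\left(-3 + n\right) - 8\right) + n = \left(-11 + n\right) + n = -11 + 2 n$)
$\sqrt{X{\left(m{\left(0 \right)} \right)} + 391912} = \sqrt{\left(-11 + 2 \cdot 0\right) + 391912} = \sqrt{\left(-11 + 0\right) + 391912} = \sqrt{-11 + 391912} = \sqrt{391901}$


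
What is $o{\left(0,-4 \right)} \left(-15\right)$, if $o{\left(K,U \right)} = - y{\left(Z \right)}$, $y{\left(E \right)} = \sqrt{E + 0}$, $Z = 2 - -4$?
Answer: $15 \sqrt{6} \approx 36.742$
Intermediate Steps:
$Z = 6$ ($Z = 2 + 4 = 6$)
$y{\left(E \right)} = \sqrt{E}$
$o{\left(K,U \right)} = - \sqrt{6}$
$o{\left(0,-4 \right)} \left(-15\right) = - \sqrt{6} \left(-15\right) = 15 \sqrt{6}$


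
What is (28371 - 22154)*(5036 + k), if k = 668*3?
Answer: 43767680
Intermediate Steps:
k = 2004
(28371 - 22154)*(5036 + k) = (28371 - 22154)*(5036 + 2004) = 6217*7040 = 43767680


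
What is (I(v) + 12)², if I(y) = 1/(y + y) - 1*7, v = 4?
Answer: 1681/64 ≈ 26.266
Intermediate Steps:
I(y) = -7 + 1/(2*y) (I(y) = 1/(2*y) - 7 = -7 + 1/(2*y))
(I(v) + 12)² = ((-7 + (½)/4) + 12)² = ((-7 + (½)*(¼)) + 12)² = ((-7 + ⅛) + 12)² = (-55/8 + 12)² = (41/8)² = 1681/64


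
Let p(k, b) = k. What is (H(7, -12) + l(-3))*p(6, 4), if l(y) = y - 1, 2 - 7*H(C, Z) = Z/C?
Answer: -1020/49 ≈ -20.816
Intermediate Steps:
H(C, Z) = 2/7 - Z/(7*C)
l(y) = -1 + y
(H(7, -12) + l(-3))*p(6, 4) = ((⅐)*(-1*(-12) + 2*7)/7 + (-1 - 3))*6 = ((⅐)*(⅐)*(12 + 14) - 4)*6 = ((⅐)*(⅐)*26 - 4)*6 = (26/49 - 4)*6 = -170/49*6 = -1020/49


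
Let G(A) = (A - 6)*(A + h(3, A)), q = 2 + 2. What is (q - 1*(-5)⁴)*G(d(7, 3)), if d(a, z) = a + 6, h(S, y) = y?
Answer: -113022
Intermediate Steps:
q = 4
d(a, z) = 6 + a
G(A) = 2*A*(-6 + A) (G(A) = (A - 6)*(A + A) = (-6 + A)*(2*A) = 2*A*(-6 + A))
(q - 1*(-5)⁴)*G(d(7, 3)) = (4 - 1*(-5)⁴)*(2*(6 + 7)*(-6 + (6 + 7))) = (4 - 1*625)*(2*13*(-6 + 13)) = (4 - 625)*(2*13*7) = -621*182 = -113022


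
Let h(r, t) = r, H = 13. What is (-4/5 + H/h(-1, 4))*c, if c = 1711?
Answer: -118059/5 ≈ -23612.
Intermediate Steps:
(-4/5 + H/h(-1, 4))*c = (-4/5 + 13/(-1))*1711 = (-4*1/5 + 13*(-1))*1711 = (-4/5 - 13)*1711 = -69/5*1711 = -118059/5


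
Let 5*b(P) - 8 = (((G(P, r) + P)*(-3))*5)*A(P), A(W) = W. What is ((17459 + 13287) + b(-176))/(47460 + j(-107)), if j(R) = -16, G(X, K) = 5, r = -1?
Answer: -148851/118610 ≈ -1.2550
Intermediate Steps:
b(P) = 8/5 + P*(-75 - 15*P)/5 (b(P) = 8/5 + ((((5 + P)*(-3))*5)*P)/5 = 8/5 + (((-15 - 3*P)*5)*P)/5 = 8/5 + ((-75 - 15*P)*P)/5 = 8/5 + (P*(-75 - 15*P))/5 = 8/5 + P*(-75 - 15*P)/5)
((17459 + 13287) + b(-176))/(47460 + j(-107)) = ((17459 + 13287) + (8/5 - 15*(-176) - 3*(-176)**2))/(47460 - 16) = (30746 + (8/5 + 2640 - 3*30976))/47444 = (30746 + (8/5 + 2640 - 92928))*(1/47444) = (30746 - 451432/5)*(1/47444) = -297702/5*1/47444 = -148851/118610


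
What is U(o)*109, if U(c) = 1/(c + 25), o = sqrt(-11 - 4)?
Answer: 545/128 - 109*I*sqrt(15)/640 ≈ 4.2578 - 0.65962*I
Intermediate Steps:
o = I*sqrt(15) (o = sqrt(-15) = I*sqrt(15) ≈ 3.873*I)
U(c) = 1/(25 + c)
U(o)*109 = 109/(25 + I*sqrt(15))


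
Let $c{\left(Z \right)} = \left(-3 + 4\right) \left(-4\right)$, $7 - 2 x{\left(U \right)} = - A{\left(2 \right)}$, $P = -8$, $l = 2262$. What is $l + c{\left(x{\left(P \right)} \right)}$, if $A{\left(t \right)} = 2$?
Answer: $2258$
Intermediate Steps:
$x{\left(U \right)} = \frac{9}{2}$ ($x{\left(U \right)} = \frac{7}{2} - \frac{\left(-1\right) 2}{2} = \frac{7}{2} - -1 = \frac{7}{2} + 1 = \frac{9}{2}$)
$c{\left(Z \right)} = -4$ ($c{\left(Z \right)} = 1 \left(-4\right) = -4$)
$l + c{\left(x{\left(P \right)} \right)} = 2262 - 4 = 2258$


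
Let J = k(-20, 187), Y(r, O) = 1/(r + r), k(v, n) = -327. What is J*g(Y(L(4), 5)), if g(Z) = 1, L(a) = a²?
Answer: -327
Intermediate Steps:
Y(r, O) = 1/(2*r)
J = -327
J*g(Y(L(4), 5)) = -327*1 = -327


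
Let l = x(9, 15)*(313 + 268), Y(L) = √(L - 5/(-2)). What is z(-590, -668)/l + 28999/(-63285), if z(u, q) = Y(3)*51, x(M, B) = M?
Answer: -28999/63285 + 17*√22/3486 ≈ -0.43536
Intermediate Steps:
Y(L) = √(5/2 + L) (Y(L) = √(L - 5*(-½)) = √(L + 5/2) = √(5/2 + L))
l = 5229 (l = 9*(313 + 268) = 9*581 = 5229)
z(u, q) = 51*√22/2 (z(u, q) = (√(10 + 4*3)/2)*51 = (√(10 + 12)/2)*51 = (√22/2)*51 = 51*√22/2)
z(-590, -668)/l + 28999/(-63285) = (51*√22/2)/5229 + 28999/(-63285) = (51*√22/2)*(1/5229) + 28999*(-1/63285) = 17*√22/3486 - 28999/63285 = -28999/63285 + 17*√22/3486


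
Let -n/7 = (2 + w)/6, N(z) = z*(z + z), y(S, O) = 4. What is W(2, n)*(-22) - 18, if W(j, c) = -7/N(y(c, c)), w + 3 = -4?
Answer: -211/16 ≈ -13.188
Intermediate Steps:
N(z) = 2*z² (N(z) = z*(2*z) = 2*z²)
w = -7 (w = -3 - 4 = -7)
n = 35/6 (n = -7*(2 - 7)/6 = -(-35)/6 = -7*(-⅚) = 35/6 ≈ 5.8333)
W(j, c) = -7/32 (W(j, c) = -7/(2*4²) = -7/(2*16) = -7/32)
W(2, n)*(-22) - 18 = -7/32*(-22) - 18 = 77/16 - 18 = -211/16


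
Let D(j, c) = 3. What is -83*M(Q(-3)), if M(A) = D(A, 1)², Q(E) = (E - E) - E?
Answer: -747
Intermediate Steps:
Q(E) = -E (Q(E) = 0 - E = -E)
M(A) = 9 (M(A) = 3² = 9)
-83*M(Q(-3)) = -83*9 = -747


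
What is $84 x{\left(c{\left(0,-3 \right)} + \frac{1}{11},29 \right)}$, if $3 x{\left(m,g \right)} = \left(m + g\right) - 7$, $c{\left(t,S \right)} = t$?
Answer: $\frac{6804}{11} \approx 618.54$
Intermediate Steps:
$x{\left(m,g \right)} = - \frac{7}{3} + \frac{g}{3} + \frac{m}{3}$ ($x{\left(m,g \right)} = \frac{\left(m + g\right) - 7}{3} = \frac{\left(g + m\right) - 7}{3} = \frac{-7 + g + m}{3} = - \frac{7}{3} + \frac{g}{3} + \frac{m}{3}$)
$84 x{\left(c{\left(0,-3 \right)} + \frac{1}{11},29 \right)} = 84 \left(- \frac{7}{3} + \frac{1}{3} \cdot 29 + \frac{0 + \frac{1}{11}}{3}\right) = 84 \left(- \frac{7}{3} + \frac{29}{3} + \frac{0 + \frac{1}{11}}{3}\right) = 84 \left(- \frac{7}{3} + \frac{29}{3} + \frac{1}{3} \cdot \frac{1}{11}\right) = 84 \left(- \frac{7}{3} + \frac{29}{3} + \frac{1}{33}\right) = 84 \cdot \frac{81}{11} = \frac{6804}{11}$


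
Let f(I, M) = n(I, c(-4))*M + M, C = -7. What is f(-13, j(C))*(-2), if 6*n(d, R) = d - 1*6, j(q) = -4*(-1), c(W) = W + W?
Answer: 52/3 ≈ 17.333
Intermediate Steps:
c(W) = 2*W
j(q) = 4
n(d, R) = -1 + d/6 (n(d, R) = (d - 1*6)/6 = (d - 6)/6 = (-6 + d)/6 = -1 + d/6)
f(I, M) = M + M*(-1 + I/6) (f(I, M) = (-1 + I/6)*M + M = M*(-1 + I/6) + M = M + M*(-1 + I/6))
f(-13, j(C))*(-2) = ((⅙)*(-13)*4)*(-2) = -26/3*(-2) = 52/3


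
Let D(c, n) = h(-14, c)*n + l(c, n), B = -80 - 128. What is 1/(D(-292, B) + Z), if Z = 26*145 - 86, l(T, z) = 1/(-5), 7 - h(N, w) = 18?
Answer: 5/29859 ≈ 0.00016745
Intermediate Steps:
B = -208
h(N, w) = -11 (h(N, w) = 7 - 1*18 = 7 - 18 = -11)
l(T, z) = -1/5
Z = 3684 (Z = 3770 - 86 = 3684)
D(c, n) = -1/5 - 11*n (D(c, n) = -11*n - 1/5 = -1/5 - 11*n)
1/(D(-292, B) + Z) = 1/((-1/5 - 11*(-208)) + 3684) = 1/((-1/5 + 2288) + 3684) = 1/(11439/5 + 3684) = 1/(29859/5) = 5/29859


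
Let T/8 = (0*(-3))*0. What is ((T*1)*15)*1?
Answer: 0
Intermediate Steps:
T = 0 (T = 8*((0*(-3))*0) = 8*(0*0) = 8*0 = 0)
((T*1)*15)*1 = ((0*1)*15)*1 = (0*15)*1 = 0*1 = 0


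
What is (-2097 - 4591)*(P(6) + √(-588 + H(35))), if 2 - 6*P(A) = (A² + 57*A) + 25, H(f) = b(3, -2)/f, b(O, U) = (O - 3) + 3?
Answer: 1340944/3 - 127072*I*√1995/35 ≈ 4.4698e+5 - 1.6216e+5*I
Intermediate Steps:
b(O, U) = O (b(O, U) = (-3 + O) + 3 = O)
H(f) = 3/f
P(A) = -23/6 - 19*A/2 - A²/6 (P(A) = ⅓ - ((A² + 57*A) + 25)/6 = ⅓ - (25 + A² + 57*A)/6 = ⅓ + (-25/6 - 19*A/2 - A²/6) = -23/6 - 19*A/2 - A²/6)
(-2097 - 4591)*(P(6) + √(-588 + H(35))) = (-2097 - 4591)*((-23/6 - 19/2*6 - ⅙*6²) + √(-588 + 3/35)) = -6688*((-23/6 - 57 - ⅙*36) + √(-588 + 3*(1/35))) = -6688*((-23/6 - 57 - 6) + √(-588 + 3/35)) = -6688*(-401/6 + √(-20577/35)) = -6688*(-401/6 + 19*I*√1995/35) = 1340944/3 - 127072*I*√1995/35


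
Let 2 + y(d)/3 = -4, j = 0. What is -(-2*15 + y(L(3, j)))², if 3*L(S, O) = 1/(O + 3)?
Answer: -2304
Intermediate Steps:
L(S, O) = 1/(3*(3 + O)) (L(S, O) = 1/(3*(O + 3)) = 1/(3*(3 + O)))
y(d) = -18 (y(d) = -6 + 3*(-4) = -6 - 12 = -18)
-(-2*15 + y(L(3, j)))² = -(-2*15 - 18)² = -(-30 - 18)² = -1*(-48)² = -1*2304 = -2304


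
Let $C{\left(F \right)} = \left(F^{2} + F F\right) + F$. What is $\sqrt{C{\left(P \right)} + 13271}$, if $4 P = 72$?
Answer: $\sqrt{13937} \approx 118.06$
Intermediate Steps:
$P = 18$ ($P = \frac{1}{4} \cdot 72 = 18$)
$C{\left(F \right)} = F + 2 F^{2}$ ($C{\left(F \right)} = \left(F^{2} + F^{2}\right) + F = 2 F^{2} + F = F + 2 F^{2}$)
$\sqrt{C{\left(P \right)} + 13271} = \sqrt{18 \left(1 + 2 \cdot 18\right) + 13271} = \sqrt{18 \left(1 + 36\right) + 13271} = \sqrt{18 \cdot 37 + 13271} = \sqrt{666 + 13271} = \sqrt{13937}$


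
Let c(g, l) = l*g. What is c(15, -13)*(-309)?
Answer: 60255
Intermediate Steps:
c(g, l) = g*l
c(15, -13)*(-309) = (15*(-13))*(-309) = -195*(-309) = 60255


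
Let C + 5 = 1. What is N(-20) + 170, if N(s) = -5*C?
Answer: 190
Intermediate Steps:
C = -4 (C = -5 + 1 = -4)
N(s) = 20 (N(s) = -5*(-4) = 20)
N(-20) + 170 = 20 + 170 = 190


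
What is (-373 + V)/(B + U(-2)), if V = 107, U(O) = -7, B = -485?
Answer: 133/246 ≈ 0.54065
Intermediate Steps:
(-373 + V)/(B + U(-2)) = (-373 + 107)/(-485 - 7) = -266/(-492) = -266*(-1/492) = 133/246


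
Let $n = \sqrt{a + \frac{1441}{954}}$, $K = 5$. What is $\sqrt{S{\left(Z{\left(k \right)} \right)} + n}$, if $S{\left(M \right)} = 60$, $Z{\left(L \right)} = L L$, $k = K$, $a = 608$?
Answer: $\frac{\sqrt{6067440 + 318 \sqrt{61636138}}}{318} \approx 9.2026$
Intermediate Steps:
$k = 5$
$Z{\left(L \right)} = L^{2}$
$n = \frac{\sqrt{61636138}}{318}$ ($n = \sqrt{608 + \frac{1441}{954}} = \sqrt{\frac{581473}{954}} = \frac{\sqrt{61636138}}{318} \approx 24.688$)
$\sqrt{S{\left(Z{\left(k \right)} \right)} + n} = \sqrt{60 + \frac{\sqrt{61636138}}{318}}$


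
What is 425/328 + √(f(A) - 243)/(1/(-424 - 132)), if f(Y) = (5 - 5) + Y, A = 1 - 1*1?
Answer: 425/328 - 5004*I*√3 ≈ 1.2957 - 8667.2*I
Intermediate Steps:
A = 0 (A = 1 - 1 = 0)
f(Y) = Y (f(Y) = 0 + Y = Y)
425/328 + √(f(A) - 243)/(1/(-424 - 132)) = 425/328 + √(0 - 243)/(1/(-424 - 132)) = 425*(1/328) + √(-243)/(1/(-556)) = 425/328 + (9*I*√3)/(-1/556) = 425/328 + (9*I*√3)*(-556) = 425/328 - 5004*I*√3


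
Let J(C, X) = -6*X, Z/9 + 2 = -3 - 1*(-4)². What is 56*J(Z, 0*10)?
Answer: 0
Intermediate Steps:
Z = -189 (Z = -18 + 9*(-3 - 1*(-4)²) = -18 + 9*(-3 - 1*16) = -18 + 9*(-3 - 16) = -18 + 9*(-19) = -18 - 171 = -189)
56*J(Z, 0*10) = 56*(-0*10) = 56*(-6*0) = 56*0 = 0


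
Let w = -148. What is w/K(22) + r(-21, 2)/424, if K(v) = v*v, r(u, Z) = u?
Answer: -18229/51304 ≈ -0.35531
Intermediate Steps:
K(v) = v²
w/K(22) + r(-21, 2)/424 = -148/(22²) - 21/424 = -148/484 - 21*1/424 = -148*1/484 - 21/424 = -37/121 - 21/424 = -18229/51304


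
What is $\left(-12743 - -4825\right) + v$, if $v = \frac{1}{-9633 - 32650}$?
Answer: $- \frac{334796795}{42283} \approx -7918.0$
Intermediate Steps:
$v = - \frac{1}{42283}$ ($v = \frac{1}{-42283} = - \frac{1}{42283} \approx -2.365 \cdot 10^{-5}$)
$\left(-12743 - -4825\right) + v = \left(-12743 - -4825\right) - \frac{1}{42283} = \left(-12743 + 4825\right) - \frac{1}{42283} = -7918 - \frac{1}{42283} = - \frac{334796795}{42283}$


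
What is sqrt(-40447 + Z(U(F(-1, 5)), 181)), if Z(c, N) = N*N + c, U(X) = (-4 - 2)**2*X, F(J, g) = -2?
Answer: 3*I*sqrt(862) ≈ 88.079*I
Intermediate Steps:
U(X) = 36*X (U(X) = (-6)**2*X = 36*X)
Z(c, N) = c + N**2 (Z(c, N) = N**2 + c = c + N**2)
sqrt(-40447 + Z(U(F(-1, 5)), 181)) = sqrt(-40447 + (36*(-2) + 181**2)) = sqrt(-40447 + (-72 + 32761)) = sqrt(-40447 + 32689) = sqrt(-7758) = 3*I*sqrt(862)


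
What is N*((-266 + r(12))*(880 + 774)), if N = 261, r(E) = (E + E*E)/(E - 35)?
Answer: -2708448156/23 ≈ -1.1776e+8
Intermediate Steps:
r(E) = (E + E²)/(-35 + E)
N*((-266 + r(12))*(880 + 774)) = 261*((-266 + 12*(1 + 12)/(-35 + 12))*(880 + 774)) = 261*((-266 + 12*13/(-23))*1654) = 261*((-266 + 12*(-1/23)*13)*1654) = 261*((-266 - 156/23)*1654) = 261*(-6274/23*1654) = 261*(-10377196/23) = -2708448156/23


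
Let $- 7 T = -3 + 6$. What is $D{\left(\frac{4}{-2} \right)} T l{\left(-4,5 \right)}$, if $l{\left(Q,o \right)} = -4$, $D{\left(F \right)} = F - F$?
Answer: $0$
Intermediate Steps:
$T = - \frac{3}{7}$ ($T = - \frac{-3 + 6}{7} = \left(- \frac{1}{7}\right) 3 = - \frac{3}{7} \approx -0.42857$)
$D{\left(F \right)} = 0$
$D{\left(\frac{4}{-2} \right)} T l{\left(-4,5 \right)} = 0 \left(- \frac{3}{7}\right) \left(-4\right) = 0 \left(-4\right) = 0$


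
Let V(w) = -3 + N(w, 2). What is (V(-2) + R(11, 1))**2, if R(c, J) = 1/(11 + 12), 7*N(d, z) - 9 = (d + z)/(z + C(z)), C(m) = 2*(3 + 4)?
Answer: 72361/25921 ≈ 2.7916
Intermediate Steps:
C(m) = 14 (C(m) = 2*7 = 14)
N(d, z) = 9/7 + (d + z)/(7*(14 + z)) (N(d, z) = 9/7 + ((d + z)/(z + 14))/7 = 9/7 + ((d + z)/(14 + z))/7 = 9/7 + (d + z)/(7*(14 + z)))
R(c, J) = 1/23
V(w) = -95/56 + w/112 (V(w) = -3 + (126 + w + 10*2)/(7*(14 + 2)) = -3 + (1/7)*(126 + w + 20)/16 = -3 + (1/7)*(1/16)*(146 + w) = -3 + (73/56 + w/112) = -95/56 + w/112)
(V(-2) + R(11, 1))**2 = ((-95/56 + (1/112)*(-2)) + 1/23)**2 = ((-95/56 - 1/56) + 1/23)**2 = (-12/7 + 1/23)**2 = (-269/161)**2 = 72361/25921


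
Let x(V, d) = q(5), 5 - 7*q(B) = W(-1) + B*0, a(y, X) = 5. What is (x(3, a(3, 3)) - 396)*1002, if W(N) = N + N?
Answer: -395790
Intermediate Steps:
W(N) = 2*N
q(B) = 1 (q(B) = 5/7 - (2*(-1) + B*0)/7 = 5/7 - (-2 + 0)/7 = 5/7 - ⅐*(-2) = 5/7 + 2/7 = 1)
x(V, d) = 1
(x(3, a(3, 3)) - 396)*1002 = (1 - 396)*1002 = -395*1002 = -395790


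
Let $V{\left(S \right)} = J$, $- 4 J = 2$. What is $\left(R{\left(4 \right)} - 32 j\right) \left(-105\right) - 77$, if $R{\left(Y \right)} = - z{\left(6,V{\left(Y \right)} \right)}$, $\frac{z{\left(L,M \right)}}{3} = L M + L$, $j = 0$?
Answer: $868$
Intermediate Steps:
$J = - \frac{1}{2}$ ($J = \left(- \frac{1}{4}\right) 2 = - \frac{1}{2} \approx -0.5$)
$V{\left(S \right)} = - \frac{1}{2}$
$z{\left(L,M \right)} = 3 L + 3 L M$ ($z{\left(L,M \right)} = 3 \left(L M + L\right) = 3 \left(L + L M\right) = 3 L + 3 L M$)
$R{\left(Y \right)} = -9$ ($R{\left(Y \right)} = - 3 \cdot 6 \left(1 - \frac{1}{2}\right) = - \frac{3 \cdot 6}{2} = \left(-1\right) 9 = -9$)
$\left(R{\left(4 \right)} - 32 j\right) \left(-105\right) - 77 = \left(-9 - 32 \cdot 0\right) \left(-105\right) - 77 = \left(-9 - 0\right) \left(-105\right) - 77 = \left(-9 + 0\right) \left(-105\right) - 77 = \left(-9\right) \left(-105\right) - 77 = 945 - 77 = 868$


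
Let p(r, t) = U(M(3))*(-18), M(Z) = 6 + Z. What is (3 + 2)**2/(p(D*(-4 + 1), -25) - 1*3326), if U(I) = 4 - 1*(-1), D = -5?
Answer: -25/3416 ≈ -0.0073185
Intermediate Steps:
U(I) = 5 (U(I) = 4 + 1 = 5)
p(r, t) = -90 (p(r, t) = 5*(-18) = -90)
(3 + 2)**2/(p(D*(-4 + 1), -25) - 1*3326) = (3 + 2)**2/(-90 - 1*3326) = 5**2/(-90 - 3326) = 25/(-3416) = 25*(-1/3416) = -25/3416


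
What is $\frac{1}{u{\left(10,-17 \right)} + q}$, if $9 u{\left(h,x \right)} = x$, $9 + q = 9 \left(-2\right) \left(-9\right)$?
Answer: $\frac{9}{1360} \approx 0.0066177$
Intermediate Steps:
$q = 153$ ($q = -9 + 9 \left(-2\right) \left(-9\right) = -9 - -162 = -9 + 162 = 153$)
$u{\left(h,x \right)} = \frac{x}{9}$
$\frac{1}{u{\left(10,-17 \right)} + q} = \frac{1}{\frac{1}{9} \left(-17\right) + 153} = \frac{1}{- \frac{17}{9} + 153} = \frac{1}{\frac{1360}{9}} = \frac{9}{1360}$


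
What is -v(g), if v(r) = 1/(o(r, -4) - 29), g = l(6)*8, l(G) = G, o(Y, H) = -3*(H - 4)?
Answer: ⅕ ≈ 0.20000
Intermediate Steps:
o(Y, H) = 12 - 3*H (o(Y, H) = -3*(-4 + H) = 12 - 3*H)
g = 48 (g = 6*8 = 48)
v(r) = -⅕ (v(r) = 1/((12 - 3*(-4)) - 29) = 1/((12 + 12) - 29) = 1/(24 - 29) = 1/(-5) = -⅕)
-v(g) = -1*(-⅕) = ⅕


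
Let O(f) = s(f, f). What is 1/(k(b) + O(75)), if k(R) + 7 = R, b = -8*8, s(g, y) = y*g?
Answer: 1/5554 ≈ 0.00018005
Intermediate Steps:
s(g, y) = g*y
O(f) = f² (O(f) = f*f = f²)
b = -64
k(R) = -7 + R
1/(k(b) + O(75)) = 1/((-7 - 64) + 75²) = 1/(-71 + 5625) = 1/5554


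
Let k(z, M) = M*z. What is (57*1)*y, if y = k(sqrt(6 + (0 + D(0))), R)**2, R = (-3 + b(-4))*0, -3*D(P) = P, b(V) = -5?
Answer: 0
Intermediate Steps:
D(P) = -P/3
R = 0 (R = (-3 - 5)*0 = -8*0 = 0)
y = 0 (y = (0*sqrt(6 + (0 - 1/3*0)))**2 = (0*sqrt(6 + (0 + 0)))**2 = (0*sqrt(6 + 0))**2 = (0*sqrt(6))**2 = 0**2 = 0)
(57*1)*y = (57*1)*0 = 57*0 = 0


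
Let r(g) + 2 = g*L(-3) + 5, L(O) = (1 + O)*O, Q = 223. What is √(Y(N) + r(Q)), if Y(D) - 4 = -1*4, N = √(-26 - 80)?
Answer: 3*√149 ≈ 36.620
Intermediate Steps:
L(O) = O*(1 + O)
N = I*√106 (N = √(-106) = I*√106 ≈ 10.296*I)
Y(D) = 0 (Y(D) = 4 - 1*4 = 4 - 4 = 0)
r(g) = 3 + 6*g (r(g) = -2 + (g*(-3*(1 - 3)) + 5) = -2 + (g*(-3*(-2)) + 5) = -2 + (g*6 + 5) = -2 + (6*g + 5) = -2 + (5 + 6*g) = 3 + 6*g)
√(Y(N) + r(Q)) = √(0 + (3 + 6*223)) = √(0 + (3 + 1338)) = √(0 + 1341) = √1341 = 3*√149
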